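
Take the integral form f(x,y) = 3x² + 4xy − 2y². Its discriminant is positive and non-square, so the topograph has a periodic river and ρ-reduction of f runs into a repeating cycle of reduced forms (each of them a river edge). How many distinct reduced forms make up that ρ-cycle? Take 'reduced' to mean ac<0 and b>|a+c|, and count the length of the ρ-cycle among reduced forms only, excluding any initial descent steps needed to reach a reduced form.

D = 40, ⌊√D⌋ = 6
river: ρ → (-2,4,3)
river: ρ → (3,2,-3)
river: ρ → (-3,4,2)
river: ρ → (2,4,-3)
river: ρ → (-3,2,3)
river: ρ → (3,4,-2)
ρ-cycle length = 6 (tail of 0 descent steps not counted)

6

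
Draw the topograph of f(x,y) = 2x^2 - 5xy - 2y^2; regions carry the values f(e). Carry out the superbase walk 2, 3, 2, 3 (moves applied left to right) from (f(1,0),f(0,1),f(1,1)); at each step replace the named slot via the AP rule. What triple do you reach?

start (2,-2,-5) = (f(1,0),f(0,1),f(1,1))
replace slot 2: 2·(2+(-5)) − (-2) = -4 → (2,-4,-5)
replace slot 3: 2·(2+(-4)) − (-5) = 1 → (2,-4,1)
replace slot 2: 2·(2+1) − (-4) = 10 → (2,10,1)
replace slot 3: 2·(2+10) − 1 = 23 → (2,10,23)

2,10,23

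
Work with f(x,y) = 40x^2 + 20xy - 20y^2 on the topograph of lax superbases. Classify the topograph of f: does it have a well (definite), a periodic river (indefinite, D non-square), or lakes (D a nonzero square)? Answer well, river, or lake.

D = b²−4ac = 20² − 4·40·(-20) = 3600
D = 60² is a perfect square ⇒ form factors over ℤ ⇒ lakes

lake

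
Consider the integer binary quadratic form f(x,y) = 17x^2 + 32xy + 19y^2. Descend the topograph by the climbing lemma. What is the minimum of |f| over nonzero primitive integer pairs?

translate: b→-2 (≡32 mod 34), so (17,32,19)→(17,-2,4)
flip: (17,-2,4)→(4,2,17)
reduced (well bottom): (4,2,17) with a≤c, −a<b≤a
well minimum = a = 4

4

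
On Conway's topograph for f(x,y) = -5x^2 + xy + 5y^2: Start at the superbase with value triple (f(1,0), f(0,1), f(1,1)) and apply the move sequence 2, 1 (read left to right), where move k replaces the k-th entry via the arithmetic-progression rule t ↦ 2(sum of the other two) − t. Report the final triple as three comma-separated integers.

start (-5,5,1) = (f(1,0),f(0,1),f(1,1))
replace slot 2: 2·((-5)+1) − 5 = -13 → (-5,-13,1)
replace slot 1: 2·((-13)+1) − (-5) = -19 → (-19,-13,1)

-19,-13,1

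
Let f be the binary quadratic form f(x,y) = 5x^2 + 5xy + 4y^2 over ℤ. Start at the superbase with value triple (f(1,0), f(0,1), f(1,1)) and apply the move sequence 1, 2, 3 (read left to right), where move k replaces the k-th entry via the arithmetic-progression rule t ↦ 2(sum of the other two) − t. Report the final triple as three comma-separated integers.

start (5,4,14) = (f(1,0),f(0,1),f(1,1))
replace slot 1: 2·(4+14) − 5 = 31 → (31,4,14)
replace slot 2: 2·(31+14) − 4 = 86 → (31,86,14)
replace slot 3: 2·(31+86) − 14 = 220 → (31,86,220)

31,86,220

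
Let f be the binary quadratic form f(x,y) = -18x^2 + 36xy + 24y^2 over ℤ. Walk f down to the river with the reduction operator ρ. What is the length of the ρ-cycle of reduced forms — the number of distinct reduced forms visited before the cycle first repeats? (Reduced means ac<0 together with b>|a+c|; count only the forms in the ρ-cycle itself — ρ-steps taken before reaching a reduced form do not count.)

D = 3024, ⌊√D⌋ = 54
river: ρ → (24,12,-30)
river: ρ → (-30,48,6)
river: ρ → (6,48,-30)
river: ρ → (-30,12,24)
river: ρ → (24,36,-18)
river: ρ → (-18,36,24)
ρ-cycle length = 6 (tail of 0 descent steps not counted)

6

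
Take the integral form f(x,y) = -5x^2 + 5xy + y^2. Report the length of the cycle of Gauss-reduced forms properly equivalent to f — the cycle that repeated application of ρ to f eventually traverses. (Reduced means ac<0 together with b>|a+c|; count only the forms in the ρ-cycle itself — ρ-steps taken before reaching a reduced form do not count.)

D = 45, ⌊√D⌋ = 6
river: ρ → (1,5,-5)
river: ρ → (-5,5,1)
ρ-cycle length = 2 (tail of 0 descent steps not counted)

2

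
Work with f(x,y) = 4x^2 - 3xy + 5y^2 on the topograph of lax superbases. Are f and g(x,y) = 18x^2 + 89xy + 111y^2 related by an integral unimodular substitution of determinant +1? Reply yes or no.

D₁ = -71, D₂ = -71
f: reduced (well bottom): (4,-3,5) with a≤c, −a<b≤a
g: translate: b→17 (≡89 mod 36), so (18,89,111)→(18,17,5)
g: flip: (18,17,5)→(5,-17,18)
g: translate: b→3 (≡-17 mod 10), so (5,-17,18)→(5,3,4)
g: flip: (5,3,4)→(4,-3,5)
g: reduced (well bottom): (4,-3,5) with a≤c, −a<b≤a
reduced forms (4, -3, 5) vs (4, -3, 5) ⇒ equivalent

yes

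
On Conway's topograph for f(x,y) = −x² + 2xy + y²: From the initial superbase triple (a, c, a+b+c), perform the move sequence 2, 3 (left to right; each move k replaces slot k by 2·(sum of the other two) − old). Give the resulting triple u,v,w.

start (-1,1,2) = (f(1,0),f(0,1),f(1,1))
replace slot 2: 2·((-1)+2) − 1 = 1 → (-1,1,2)
replace slot 3: 2·((-1)+1) − 2 = -2 → (-1,1,-2)

-1,1,-2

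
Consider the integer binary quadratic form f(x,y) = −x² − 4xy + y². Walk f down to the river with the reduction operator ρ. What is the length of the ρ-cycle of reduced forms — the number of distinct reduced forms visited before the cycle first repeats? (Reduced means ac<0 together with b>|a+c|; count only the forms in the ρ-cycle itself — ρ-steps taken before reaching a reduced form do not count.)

D = 20, ⌊√D⌋ = 4
descent: ρ → (1,4,-1)  [lands on river]
river: ρ → (-1,4,1)
ρ-cycle length = 2 (tail of 1 descent step not counted)

2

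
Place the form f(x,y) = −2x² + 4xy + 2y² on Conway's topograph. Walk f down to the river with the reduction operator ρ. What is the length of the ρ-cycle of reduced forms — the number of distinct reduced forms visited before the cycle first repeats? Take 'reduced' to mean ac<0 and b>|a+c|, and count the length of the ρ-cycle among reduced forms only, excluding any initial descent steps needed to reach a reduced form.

D = 32, ⌊√D⌋ = 5
river: ρ → (2,4,-2)
river: ρ → (-2,4,2)
ρ-cycle length = 2 (tail of 0 descent steps not counted)

2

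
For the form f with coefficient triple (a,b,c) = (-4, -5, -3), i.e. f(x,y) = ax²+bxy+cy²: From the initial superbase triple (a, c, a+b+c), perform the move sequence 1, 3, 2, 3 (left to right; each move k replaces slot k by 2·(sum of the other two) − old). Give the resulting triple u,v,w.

start (-4,-3,-12) = (f(1,0),f(0,1),f(1,1))
replace slot 1: 2·((-3)+(-12)) − (-4) = -26 → (-26,-3,-12)
replace slot 3: 2·((-26)+(-3)) − (-12) = -46 → (-26,-3,-46)
replace slot 2: 2·((-26)+(-46)) − (-3) = -141 → (-26,-141,-46)
replace slot 3: 2·((-26)+(-141)) − (-46) = -288 → (-26,-141,-288)

-26,-141,-288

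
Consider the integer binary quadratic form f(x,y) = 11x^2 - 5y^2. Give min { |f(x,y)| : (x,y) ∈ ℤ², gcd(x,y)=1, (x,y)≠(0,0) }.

descent: ρ → (-5,10,6)  [lands on river]
river: ρ → (6,14,-1)
river: ρ → (-1,14,6)
river: ρ → (6,10,-5)
closes: descent 1, river 4
min |a| on river = 1

1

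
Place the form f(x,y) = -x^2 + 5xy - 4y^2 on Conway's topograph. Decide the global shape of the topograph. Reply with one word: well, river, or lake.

D = b²−4ac = 5² − 4·(-1)·(-4) = 9
D = 3² is a perfect square ⇒ form factors over ℤ ⇒ lakes

lake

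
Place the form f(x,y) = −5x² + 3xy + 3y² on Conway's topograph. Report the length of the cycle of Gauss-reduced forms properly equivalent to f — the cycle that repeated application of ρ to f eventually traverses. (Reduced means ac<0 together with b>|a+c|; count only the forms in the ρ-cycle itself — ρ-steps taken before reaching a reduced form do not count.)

D = 69, ⌊√D⌋ = 8
river: ρ → (3,3,-5)
river: ρ → (-5,7,1)
river: ρ → (1,7,-5)
river: ρ → (-5,3,3)
ρ-cycle length = 4 (tail of 0 descent steps not counted)

4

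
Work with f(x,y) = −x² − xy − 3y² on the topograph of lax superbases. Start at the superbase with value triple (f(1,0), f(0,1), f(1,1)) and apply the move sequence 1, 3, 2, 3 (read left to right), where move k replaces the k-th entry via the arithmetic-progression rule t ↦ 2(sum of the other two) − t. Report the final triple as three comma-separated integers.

start (-1,-3,-5) = (f(1,0),f(0,1),f(1,1))
replace slot 1: 2·((-3)+(-5)) − (-1) = -15 → (-15,-3,-5)
replace slot 3: 2·((-15)+(-3)) − (-5) = -31 → (-15,-3,-31)
replace slot 2: 2·((-15)+(-31)) − (-3) = -89 → (-15,-89,-31)
replace slot 3: 2·((-15)+(-89)) − (-31) = -177 → (-15,-89,-177)

-15,-89,-177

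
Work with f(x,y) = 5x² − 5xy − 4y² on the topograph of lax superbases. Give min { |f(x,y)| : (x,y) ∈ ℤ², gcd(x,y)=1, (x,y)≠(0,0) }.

descent: ρ → (-4,5,5)  [lands on river]
river: ρ → (5,5,-4)
river: ρ → (-4,3,6)
river: ρ → (6,9,-1)
river: ρ → (-1,9,6)
river: ρ → (6,3,-4)
closes: descent 1, river 6
min |a| on river = 1

1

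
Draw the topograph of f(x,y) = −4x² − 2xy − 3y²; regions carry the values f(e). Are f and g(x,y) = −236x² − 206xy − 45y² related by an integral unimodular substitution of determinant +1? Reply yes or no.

D₁ = -44, D₂ = -44
f is negative-definite; reduce −f:
−f: flip: (4,2,3)→(3,-2,4)
−f: reduced (well bottom): (3,-2,4) with a≤c, −a<b≤a
flip sign back: reduced form of f is (-3,2,-4)
g is negative-definite; reduce −g:
−g: flip: (236,206,45)→(45,-206,236)
−g: translate: b→-26 (≡-206 mod 90), so (45,-206,236)→(45,-26,4)
−g: flip: (45,-26,4)→(4,26,45)
−g: translate: b→2 (≡26 mod 8), so (4,26,45)→(4,2,3)
−g: flip: (4,2,3)→(3,-2,4)
−g: reduced (well bottom): (3,-2,4) with a≤c, −a<b≤a
flip sign back: reduced form of g is (-3,2,-4)
reduced forms (-3, 2, -4) vs (-3, 2, -4) ⇒ equivalent

yes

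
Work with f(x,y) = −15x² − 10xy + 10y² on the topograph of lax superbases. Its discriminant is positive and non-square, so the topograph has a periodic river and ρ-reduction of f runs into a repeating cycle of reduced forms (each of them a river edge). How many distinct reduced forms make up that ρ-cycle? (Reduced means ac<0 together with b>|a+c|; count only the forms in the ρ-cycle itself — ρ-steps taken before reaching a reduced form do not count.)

D = 700, ⌊√D⌋ = 26
descent: ρ → (10,10,-15)  [lands on river]
river: ρ → (-15,20,5)
river: ρ → (5,20,-15)
river: ρ → (-15,10,10)
ρ-cycle length = 4 (tail of 1 descent step not counted)

4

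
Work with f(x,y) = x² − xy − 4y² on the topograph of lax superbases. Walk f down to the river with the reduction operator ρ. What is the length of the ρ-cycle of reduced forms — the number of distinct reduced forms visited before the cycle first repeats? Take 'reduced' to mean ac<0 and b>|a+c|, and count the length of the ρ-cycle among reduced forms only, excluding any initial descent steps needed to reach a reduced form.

D = 17, ⌊√D⌋ = 4
descent: ρ → (-4,1,1)
descent: ρ → (1,3,-2)  [lands on river]
river: ρ → (-2,1,2)
river: ρ → (2,3,-1)
river: ρ → (-1,3,2)
river: ρ → (2,1,-2)
river: ρ → (-2,3,1)
ρ-cycle length = 6 (tail of 2 descent steps not counted)

6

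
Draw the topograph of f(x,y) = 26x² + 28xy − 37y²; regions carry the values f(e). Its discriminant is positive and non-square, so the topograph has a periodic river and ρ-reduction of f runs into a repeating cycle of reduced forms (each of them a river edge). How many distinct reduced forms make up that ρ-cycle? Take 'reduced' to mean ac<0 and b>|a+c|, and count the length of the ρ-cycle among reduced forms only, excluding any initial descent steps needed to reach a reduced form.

D = 4632, ⌊√D⌋ = 68
river: ρ → (-37,46,17)
river: ρ → (17,56,-22)
river: ρ → (-22,32,41)
river: ρ → (41,50,-13)
river: ρ → (-13,54,33)
river: ρ → (33,12,-34)
river: ρ → (-34,56,11)
river: ρ → (11,54,-39)
river: ρ → (-39,24,26)
river: ρ → (26,28,-37)
ρ-cycle length = 10 (tail of 0 descent steps not counted)

10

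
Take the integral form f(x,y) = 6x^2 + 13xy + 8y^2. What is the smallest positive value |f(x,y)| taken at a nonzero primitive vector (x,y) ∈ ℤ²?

translate: b→1 (≡13 mod 12), so (6,13,8)→(6,1,1)
flip: (6,1,1)→(1,-1,6)
translate: b→1 (≡-1 mod 2), so (1,-1,6)→(1,1,6)
reduced (well bottom): (1,1,6) with a≤c, −a<b≤a
well minimum = a = 1

1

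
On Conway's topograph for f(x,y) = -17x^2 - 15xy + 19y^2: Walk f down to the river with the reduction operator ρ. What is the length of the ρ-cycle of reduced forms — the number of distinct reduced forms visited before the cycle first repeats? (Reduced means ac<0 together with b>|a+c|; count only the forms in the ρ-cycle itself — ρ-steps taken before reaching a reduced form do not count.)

D = 1517, ⌊√D⌋ = 38
descent: ρ → (19,15,-17)  [lands on river]
river: ρ → (-17,19,17)
river: ρ → (17,15,-19)
river: ρ → (-19,23,13)
river: ρ → (13,29,-13)
river: ρ → (-13,23,19)
ρ-cycle length = 6 (tail of 1 descent step not counted)

6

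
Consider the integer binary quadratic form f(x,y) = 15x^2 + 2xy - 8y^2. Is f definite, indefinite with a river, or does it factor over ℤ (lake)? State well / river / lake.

D = b²−4ac = 2² − 4·15·(-8) = 484
D = 22² is a perfect square ⇒ form factors over ℤ ⇒ lakes

lake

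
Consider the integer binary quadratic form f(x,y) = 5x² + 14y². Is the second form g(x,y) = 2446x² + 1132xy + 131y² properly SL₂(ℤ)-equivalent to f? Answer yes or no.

D₁ = -280, D₂ = -280
f: reduced (well bottom): (5,0,14) with a≤c, −a<b≤a
g: flip: (2446,1132,131)→(131,-1132,2446)
g: translate: b→-84 (≡-1132 mod 262), so (131,-1132,2446)→(131,-84,14)
g: flip: (131,-84,14)→(14,84,131)
g: translate: b→0 (≡84 mod 28), so (14,84,131)→(14,0,5)
g: flip: (14,0,5)→(5,0,14)
g: reduced (well bottom): (5,0,14) with a≤c, −a<b≤a
reduced forms (5, 0, 14) vs (5, 0, 14) ⇒ equivalent

yes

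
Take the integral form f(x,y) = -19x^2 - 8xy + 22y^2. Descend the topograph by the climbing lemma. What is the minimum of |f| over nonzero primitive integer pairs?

descent: ρ → (22,8,-19)  [lands on river]
river: ρ → (-19,30,11)
river: ρ → (11,36,-10)
river: ρ → (-10,24,29)
river: ρ → (29,34,-5)
river: ρ → (-5,36,22)
closes: descent 1, river 6
min |a| on river = 5

5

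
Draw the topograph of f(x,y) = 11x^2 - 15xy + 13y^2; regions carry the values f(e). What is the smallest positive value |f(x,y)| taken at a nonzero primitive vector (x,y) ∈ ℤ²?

translate: b→7 (≡-15 mod 22), so (11,-15,13)→(11,7,9)
flip: (11,7,9)→(9,-7,11)
reduced (well bottom): (9,-7,11) with a≤c, −a<b≤a
well minimum = a = 9

9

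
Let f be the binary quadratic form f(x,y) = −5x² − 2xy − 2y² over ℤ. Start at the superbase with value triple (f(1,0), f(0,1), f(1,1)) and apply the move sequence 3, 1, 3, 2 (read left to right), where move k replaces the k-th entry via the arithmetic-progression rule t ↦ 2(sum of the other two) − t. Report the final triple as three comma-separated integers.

start (-5,-2,-9) = (f(1,0),f(0,1),f(1,1))
replace slot 3: 2·((-5)+(-2)) − (-9) = -5 → (-5,-2,-5)
replace slot 1: 2·((-2)+(-5)) − (-5) = -9 → (-9,-2,-5)
replace slot 3: 2·((-9)+(-2)) − (-5) = -17 → (-9,-2,-17)
replace slot 2: 2·((-9)+(-17)) − (-2) = -50 → (-9,-50,-17)

-9,-50,-17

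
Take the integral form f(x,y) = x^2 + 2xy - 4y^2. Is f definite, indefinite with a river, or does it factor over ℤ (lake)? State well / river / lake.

D = b²−4ac = 2² − 4·1·(-4) = 20
D > 0 non-square ⇒ indefinite ⇒ periodic river

river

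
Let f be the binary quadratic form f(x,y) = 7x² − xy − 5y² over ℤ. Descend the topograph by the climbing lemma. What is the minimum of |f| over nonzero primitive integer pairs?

descent: ρ → (-5,11,1)  [lands on river]
river: ρ → (1,11,-5)
river: ρ → (-5,9,3)
river: ρ → (3,9,-5)
closes: descent 1, river 4
min |a| on river = 1

1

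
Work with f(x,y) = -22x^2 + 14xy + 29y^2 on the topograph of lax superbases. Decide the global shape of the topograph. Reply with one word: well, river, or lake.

D = b²−4ac = 14² − 4·(-22)·29 = 2748
D > 0 non-square ⇒ indefinite ⇒ periodic river

river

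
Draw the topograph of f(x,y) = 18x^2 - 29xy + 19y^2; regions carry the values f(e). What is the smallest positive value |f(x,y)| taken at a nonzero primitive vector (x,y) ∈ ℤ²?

translate: b→7 (≡-29 mod 36), so (18,-29,19)→(18,7,8)
flip: (18,7,8)→(8,-7,18)
reduced (well bottom): (8,-7,18) with a≤c, −a<b≤a
well minimum = a = 8

8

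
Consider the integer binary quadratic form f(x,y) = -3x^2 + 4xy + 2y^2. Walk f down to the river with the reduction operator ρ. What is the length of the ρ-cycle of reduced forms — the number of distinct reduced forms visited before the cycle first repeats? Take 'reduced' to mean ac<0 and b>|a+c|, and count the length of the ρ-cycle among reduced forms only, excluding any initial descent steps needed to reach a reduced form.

D = 40, ⌊√D⌋ = 6
river: ρ → (2,4,-3)
river: ρ → (-3,2,3)
river: ρ → (3,4,-2)
river: ρ → (-2,4,3)
river: ρ → (3,2,-3)
river: ρ → (-3,4,2)
ρ-cycle length = 6 (tail of 0 descent steps not counted)

6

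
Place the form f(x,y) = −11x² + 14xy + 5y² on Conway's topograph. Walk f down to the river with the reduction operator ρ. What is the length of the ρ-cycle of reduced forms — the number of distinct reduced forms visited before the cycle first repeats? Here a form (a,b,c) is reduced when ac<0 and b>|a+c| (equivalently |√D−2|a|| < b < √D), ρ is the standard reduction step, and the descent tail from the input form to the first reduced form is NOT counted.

D = 416, ⌊√D⌋ = 20
river: ρ → (5,16,-8)
river: ρ → (-8,16,5)
river: ρ → (5,14,-11)
river: ρ → (-11,8,8)
river: ρ → (8,8,-11)
river: ρ → (-11,14,5)
ρ-cycle length = 6 (tail of 0 descent steps not counted)

6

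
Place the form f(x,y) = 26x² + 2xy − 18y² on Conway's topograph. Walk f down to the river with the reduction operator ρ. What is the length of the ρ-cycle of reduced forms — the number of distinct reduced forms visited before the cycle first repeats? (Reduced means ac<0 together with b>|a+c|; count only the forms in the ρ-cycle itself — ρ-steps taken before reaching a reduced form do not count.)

D = 1876, ⌊√D⌋ = 43
descent: ρ → (-18,34,10)  [lands on river]
river: ρ → (10,26,-30)
river: ρ → (-30,34,6)
river: ρ → (6,38,-18)
ρ-cycle length = 4 (tail of 1 descent step not counted)

4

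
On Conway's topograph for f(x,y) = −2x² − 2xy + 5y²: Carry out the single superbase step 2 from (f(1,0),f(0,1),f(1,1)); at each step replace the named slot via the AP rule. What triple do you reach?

start (-2,5,1) = (f(1,0),f(0,1),f(1,1))
replace slot 2: 2·((-2)+1) − 5 = -7 → (-2,-7,1)

-2,-7,1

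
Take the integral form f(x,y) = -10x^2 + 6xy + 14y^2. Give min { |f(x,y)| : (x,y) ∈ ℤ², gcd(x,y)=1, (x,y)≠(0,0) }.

river: ρ → (14,22,-2)
river: ρ → (-2,22,14)
river: ρ → (14,6,-10)
river: ρ → (-10,14,10)
river: ρ → (10,6,-14)
river: ρ → (-14,22,2)
river: ρ → (2,22,-14)
river: ρ → (-14,6,10)
river: ρ → (10,14,-10)
river: ρ → (-10,6,14)
closes: descent 0, river 10
min |a| on river = 2

2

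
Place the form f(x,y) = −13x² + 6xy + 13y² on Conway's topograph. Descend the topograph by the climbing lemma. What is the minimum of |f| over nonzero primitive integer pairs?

river: ρ → (13,20,-6)
river: ρ → (-6,16,19)
river: ρ → (19,22,-3)
river: ρ → (-3,26,3)
river: ρ → (3,22,-19)
river: ρ → (-19,16,6)
river: ρ → (6,20,-13)
river: ρ → (-13,6,13)
closes: descent 0, river 8
min |a| on river = 3

3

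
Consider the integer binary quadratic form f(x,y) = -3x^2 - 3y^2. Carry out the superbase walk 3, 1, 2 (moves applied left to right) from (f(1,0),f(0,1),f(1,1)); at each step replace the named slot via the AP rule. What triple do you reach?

start (-3,-3,-6) = (f(1,0),f(0,1),f(1,1))
replace slot 3: 2·((-3)+(-3)) − (-6) = -6 → (-3,-3,-6)
replace slot 1: 2·((-3)+(-6)) − (-3) = -15 → (-15,-3,-6)
replace slot 2: 2·((-15)+(-6)) − (-3) = -39 → (-15,-39,-6)

-15,-39,-6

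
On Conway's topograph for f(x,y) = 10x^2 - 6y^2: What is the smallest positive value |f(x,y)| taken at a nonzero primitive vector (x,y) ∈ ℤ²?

descent: ρ → (-6,12,4)  [lands on river]
river: ρ → (4,12,-6)
closes: descent 1, river 2
min |a| on river = 4

4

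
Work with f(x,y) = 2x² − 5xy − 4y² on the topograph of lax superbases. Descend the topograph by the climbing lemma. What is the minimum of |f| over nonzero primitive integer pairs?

descent: ρ → (-4,5,2)  [lands on river]
river: ρ → (2,7,-1)
river: ρ → (-1,7,2)
river: ρ → (2,5,-4)
river: ρ → (-4,3,3)
river: ρ → (3,3,-4)
closes: descent 1, river 6
min |a| on river = 1

1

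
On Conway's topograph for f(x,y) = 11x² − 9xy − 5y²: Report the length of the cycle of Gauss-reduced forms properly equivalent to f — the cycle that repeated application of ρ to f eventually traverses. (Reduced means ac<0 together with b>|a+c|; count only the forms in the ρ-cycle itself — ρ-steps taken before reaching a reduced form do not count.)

D = 301, ⌊√D⌋ = 17
descent: ρ → (-5,9,11)  [lands on river]
river: ρ → (11,13,-3)
river: ρ → (-3,17,1)
river: ρ → (1,17,-3)
river: ρ → (-3,13,11)
river: ρ → (11,9,-5)
river: ρ → (-5,11,9)
river: ρ → (9,7,-7)
river: ρ → (-7,7,9)
river: ρ → (9,11,-5)
ρ-cycle length = 10 (tail of 1 descent step not counted)

10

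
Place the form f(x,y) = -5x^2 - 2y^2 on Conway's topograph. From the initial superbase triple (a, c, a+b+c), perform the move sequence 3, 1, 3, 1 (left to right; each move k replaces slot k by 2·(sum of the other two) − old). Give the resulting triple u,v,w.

start (-5,-2,-7) = (f(1,0),f(0,1),f(1,1))
replace slot 3: 2·((-5)+(-2)) − (-7) = -7 → (-5,-2,-7)
replace slot 1: 2·((-2)+(-7)) − (-5) = -13 → (-13,-2,-7)
replace slot 3: 2·((-13)+(-2)) − (-7) = -23 → (-13,-2,-23)
replace slot 1: 2·((-2)+(-23)) − (-13) = -37 → (-37,-2,-23)

-37,-2,-23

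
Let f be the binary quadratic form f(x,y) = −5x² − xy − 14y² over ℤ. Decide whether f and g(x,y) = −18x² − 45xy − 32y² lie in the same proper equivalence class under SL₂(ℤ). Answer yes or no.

D₁ = -279, D₂ = -279
f is negative-definite; reduce −f:
−f: reduced (well bottom): (5,1,14) with a≤c, −a<b≤a
flip sign back: reduced form of f is (-5,-1,-14)
g is negative-definite; reduce −g:
−g: translate: b→9 (≡45 mod 36), so (18,45,32)→(18,9,5)
−g: flip: (18,9,5)→(5,-9,18)
−g: translate: b→1 (≡-9 mod 10), so (5,-9,18)→(5,1,14)
−g: reduced (well bottom): (5,1,14) with a≤c, −a<b≤a
flip sign back: reduced form of g is (-5,-1,-14)
reduced forms (-5, -1, -14) vs (-5, -1, -14) ⇒ equivalent

yes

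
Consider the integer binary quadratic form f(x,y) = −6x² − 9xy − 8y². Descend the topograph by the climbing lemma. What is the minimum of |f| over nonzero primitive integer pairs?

translate: b→-3 (≡9 mod 12), so (6,9,8)→(6,-3,5)
flip: (6,-3,5)→(5,3,6)
reduced (well bottom): (5,3,6) with a≤c, −a<b≤a
well minimum |f| = |-5| = 5 (negative-definite)

5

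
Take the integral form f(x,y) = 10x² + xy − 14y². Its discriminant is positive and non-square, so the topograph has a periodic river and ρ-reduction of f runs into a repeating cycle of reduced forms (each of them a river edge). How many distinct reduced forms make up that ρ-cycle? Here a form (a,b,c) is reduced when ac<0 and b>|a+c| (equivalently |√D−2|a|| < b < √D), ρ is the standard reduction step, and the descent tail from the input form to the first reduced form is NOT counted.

D = 561, ⌊√D⌋ = 23
descent: ρ → (-14,-1,10)
descent: ρ → (10,21,-3)  [lands on river]
river: ρ → (-3,21,10)
river: ρ → (10,19,-5)
river: ρ → (-5,21,6)
river: ρ → (6,15,-14)
river: ρ → (-14,13,7)
river: ρ → (7,15,-12)
river: ρ → (-12,9,10)
river: ρ → (10,11,-11)
river: ρ → (-11,11,10)
river: ρ → (10,9,-12)
river: ρ → (-12,15,7)
river: ρ → (7,13,-14)
river: ρ → (-14,15,6)
river: ρ → (6,21,-5)
river: ρ → (-5,19,10)
ρ-cycle length = 16 (tail of 2 descent steps not counted)

16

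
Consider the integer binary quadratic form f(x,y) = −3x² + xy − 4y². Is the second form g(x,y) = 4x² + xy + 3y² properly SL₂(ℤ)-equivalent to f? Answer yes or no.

D₁ = -47, D₂ = -47
f is negative-definite; reduce −f:
−f: reduced (well bottom): (3,-1,4) with a≤c, −a<b≤a
flip sign back: reduced form of f is (-3,1,-4)
g: flip: (4,1,3)→(3,-1,4)
g: reduced (well bottom): (3,-1,4) with a≤c, −a<b≤a
reduced forms (-3, 1, -4) vs (3, -1, 4) ⇒ inequivalent

no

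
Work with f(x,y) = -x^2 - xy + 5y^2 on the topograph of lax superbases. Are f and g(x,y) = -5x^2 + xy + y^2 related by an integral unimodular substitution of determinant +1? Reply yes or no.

D₁ = 21, D₂ = 21
river cycle of f (length 2): (-1, 3, 3), (3, 3, -1)
river cycle of g (length 2): (1, 3, -3), (-3, 3, 1)
cycles differ ⇒ inequivalent

no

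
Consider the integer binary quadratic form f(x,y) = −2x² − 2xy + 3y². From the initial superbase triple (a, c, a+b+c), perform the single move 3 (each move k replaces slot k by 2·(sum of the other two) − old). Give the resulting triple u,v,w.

start (-2,3,-1) = (f(1,0),f(0,1),f(1,1))
replace slot 3: 2·((-2)+3) − (-1) = 3 → (-2,3,3)

-2,3,3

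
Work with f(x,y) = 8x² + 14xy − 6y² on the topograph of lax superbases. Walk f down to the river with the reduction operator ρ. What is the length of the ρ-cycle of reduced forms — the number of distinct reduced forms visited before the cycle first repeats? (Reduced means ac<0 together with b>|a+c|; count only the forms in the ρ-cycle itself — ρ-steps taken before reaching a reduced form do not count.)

D = 388, ⌊√D⌋ = 19
river: ρ → (-6,10,12)
river: ρ → (12,14,-4)
river: ρ → (-4,18,4)
river: ρ → (4,14,-12)
river: ρ → (-12,10,6)
river: ρ → (6,14,-8)
river: ρ → (-8,18,2)
river: ρ → (2,18,-8)
river: ρ → (-8,14,6)
river: ρ → (6,10,-12)
river: ρ → (-12,14,4)
river: ρ → (4,18,-4)
river: ρ → (-4,14,12)
river: ρ → (12,10,-6)
river: ρ → (-6,14,8)
river: ρ → (8,18,-2)
river: ρ → (-2,18,8)
river: ρ → (8,14,-6)
ρ-cycle length = 18 (tail of 0 descent steps not counted)

18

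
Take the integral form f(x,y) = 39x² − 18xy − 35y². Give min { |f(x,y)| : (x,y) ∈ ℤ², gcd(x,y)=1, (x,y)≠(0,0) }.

descent: ρ → (-35,18,39)  [lands on river]
river: ρ → (39,60,-14)
river: ρ → (-14,52,55)
river: ρ → (55,58,-11)
river: ρ → (-11,74,7)
river: ρ → (7,66,-51)
river: ρ → (-51,36,22)
river: ρ → (22,52,-35)
closes: descent 1, river 8
min |a| on river = 7

7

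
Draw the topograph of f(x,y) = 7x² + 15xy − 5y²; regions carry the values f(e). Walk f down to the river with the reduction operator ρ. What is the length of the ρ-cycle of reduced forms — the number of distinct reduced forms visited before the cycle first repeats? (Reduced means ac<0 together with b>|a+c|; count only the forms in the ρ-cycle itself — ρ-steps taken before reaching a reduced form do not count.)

D = 365, ⌊√D⌋ = 19
river: ρ → (-5,15,7)
river: ρ → (7,13,-7)
river: ρ → (-7,15,5)
river: ρ → (5,15,-7)
river: ρ → (-7,13,7)
river: ρ → (7,15,-5)
ρ-cycle length = 6 (tail of 0 descent steps not counted)

6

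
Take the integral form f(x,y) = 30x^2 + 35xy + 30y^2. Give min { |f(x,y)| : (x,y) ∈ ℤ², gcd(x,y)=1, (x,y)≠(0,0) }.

translate: b→-25 (≡35 mod 60), so (30,35,30)→(30,-25,25)
flip: (30,-25,25)→(25,25,30)
reduced (well bottom): (25,25,30) with a≤c, −a<b≤a
well minimum = a = 25

25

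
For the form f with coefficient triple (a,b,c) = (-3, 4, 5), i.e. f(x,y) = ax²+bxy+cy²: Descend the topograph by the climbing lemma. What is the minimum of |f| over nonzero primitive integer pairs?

river: ρ → (5,6,-2)
river: ρ → (-2,6,5)
river: ρ → (5,4,-3)
river: ρ → (-3,8,1)
river: ρ → (1,8,-3)
river: ρ → (-3,4,5)
closes: descent 0, river 6
min |a| on river = 1

1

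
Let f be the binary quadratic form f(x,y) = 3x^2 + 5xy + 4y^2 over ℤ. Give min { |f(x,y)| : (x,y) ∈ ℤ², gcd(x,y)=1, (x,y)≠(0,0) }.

translate: b→-1 (≡5 mod 6), so (3,5,4)→(3,-1,2)
flip: (3,-1,2)→(2,1,3)
reduced (well bottom): (2,1,3) with a≤c, −a<b≤a
well minimum = a = 2

2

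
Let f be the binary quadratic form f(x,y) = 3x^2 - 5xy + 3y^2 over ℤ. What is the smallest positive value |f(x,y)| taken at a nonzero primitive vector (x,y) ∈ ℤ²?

translate: b→1 (≡-5 mod 6), so (3,-5,3)→(3,1,1)
flip: (3,1,1)→(1,-1,3)
translate: b→1 (≡-1 mod 2), so (1,-1,3)→(1,1,3)
reduced (well bottom): (1,1,3) with a≤c, −a<b≤a
well minimum = a = 1

1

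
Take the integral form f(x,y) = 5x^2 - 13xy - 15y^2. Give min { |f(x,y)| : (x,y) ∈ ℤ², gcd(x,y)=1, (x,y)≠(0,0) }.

descent: ρ → (-15,13,5)  [lands on river]
river: ρ → (5,17,-9)
river: ρ → (-9,19,3)
river: ρ → (3,17,-15)
closes: descent 1, river 4
min |a| on river = 3

3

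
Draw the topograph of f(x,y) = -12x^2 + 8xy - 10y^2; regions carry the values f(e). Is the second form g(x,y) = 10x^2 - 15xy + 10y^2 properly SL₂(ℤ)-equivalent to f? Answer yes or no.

D₁ = -416, D₂ = -175
discriminants differ ⇒ not SL₂(ℤ)-equivalent

no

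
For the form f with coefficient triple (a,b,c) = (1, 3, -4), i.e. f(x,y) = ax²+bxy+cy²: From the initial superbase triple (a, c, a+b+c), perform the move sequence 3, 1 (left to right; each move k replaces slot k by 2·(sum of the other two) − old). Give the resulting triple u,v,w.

start (1,-4,0) = (f(1,0),f(0,1),f(1,1))
replace slot 3: 2·(1+(-4)) − 0 = -6 → (1,-4,-6)
replace slot 1: 2·((-4)+(-6)) − 1 = -21 → (-21,-4,-6)

-21,-4,-6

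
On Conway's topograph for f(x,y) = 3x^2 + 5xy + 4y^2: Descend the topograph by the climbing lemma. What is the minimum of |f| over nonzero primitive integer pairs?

translate: b→-1 (≡5 mod 6), so (3,5,4)→(3,-1,2)
flip: (3,-1,2)→(2,1,3)
reduced (well bottom): (2,1,3) with a≤c, −a<b≤a
well minimum = a = 2

2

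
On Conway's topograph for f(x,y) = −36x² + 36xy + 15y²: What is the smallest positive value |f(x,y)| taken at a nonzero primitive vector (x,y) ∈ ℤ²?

river: ρ → (15,54,-9)
river: ρ → (-9,54,15)
river: ρ → (15,36,-36)
river: ρ → (-36,36,15)
closes: descent 0, river 4
min |a| on river = 9

9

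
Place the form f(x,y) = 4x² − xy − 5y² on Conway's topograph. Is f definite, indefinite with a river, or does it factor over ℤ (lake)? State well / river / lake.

D = b²−4ac = (-1)² − 4·4·(-5) = 81
D = 9² is a perfect square ⇒ form factors over ℤ ⇒ lakes

lake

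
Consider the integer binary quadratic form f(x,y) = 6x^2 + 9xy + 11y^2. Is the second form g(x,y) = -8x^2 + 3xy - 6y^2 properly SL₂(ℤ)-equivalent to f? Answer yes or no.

D₁ = -183, D₂ = -183
f: translate: b→-3 (≡9 mod 12), so (6,9,11)→(6,-3,8)
f: reduced (well bottom): (6,-3,8) with a≤c, −a<b≤a
g is negative-definite; reduce −g:
−g: flip: (8,-3,6)→(6,3,8)
−g: reduced (well bottom): (6,3,8) with a≤c, −a<b≤a
flip sign back: reduced form of g is (-6,-3,-8)
reduced forms (6, -3, 8) vs (-6, -3, -8) ⇒ inequivalent

no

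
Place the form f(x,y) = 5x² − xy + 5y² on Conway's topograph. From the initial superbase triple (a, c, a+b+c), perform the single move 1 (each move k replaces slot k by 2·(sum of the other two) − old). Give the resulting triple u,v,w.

start (5,5,9) = (f(1,0),f(0,1),f(1,1))
replace slot 1: 2·(5+9) − 5 = 23 → (23,5,9)

23,5,9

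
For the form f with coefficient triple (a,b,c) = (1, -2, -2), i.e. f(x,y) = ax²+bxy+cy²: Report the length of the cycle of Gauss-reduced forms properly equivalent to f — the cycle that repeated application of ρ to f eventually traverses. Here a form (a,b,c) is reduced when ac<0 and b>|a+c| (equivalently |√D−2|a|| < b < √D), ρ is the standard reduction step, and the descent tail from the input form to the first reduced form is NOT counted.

D = 12, ⌊√D⌋ = 3
descent: ρ → (-2,2,1)  [lands on river]
river: ρ → (1,2,-2)
ρ-cycle length = 2 (tail of 1 descent step not counted)

2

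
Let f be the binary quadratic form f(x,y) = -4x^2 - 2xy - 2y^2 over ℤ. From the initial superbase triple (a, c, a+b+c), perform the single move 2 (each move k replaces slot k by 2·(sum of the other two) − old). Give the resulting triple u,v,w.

start (-4,-2,-8) = (f(1,0),f(0,1),f(1,1))
replace slot 2: 2·((-4)+(-8)) − (-2) = -22 → (-4,-22,-8)

-4,-22,-8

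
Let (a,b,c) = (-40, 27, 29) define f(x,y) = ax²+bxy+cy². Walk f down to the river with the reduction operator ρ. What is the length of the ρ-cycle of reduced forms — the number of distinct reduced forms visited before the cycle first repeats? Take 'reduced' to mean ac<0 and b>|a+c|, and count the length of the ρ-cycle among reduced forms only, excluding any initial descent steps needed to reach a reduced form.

D = 5369, ⌊√D⌋ = 73
river: ρ → (29,31,-38)
river: ρ → (-38,45,22)
river: ρ → (22,43,-40)
river: ρ → (-40,37,25)
river: ρ → (25,63,-14)
river: ρ → (-14,49,53)
river: ρ → (53,57,-10)
river: ρ → (-10,63,35)
river: ρ → (35,7,-38)
river: ρ → (-38,69,4)
river: ρ → (4,67,-55)
river: ρ → (-55,43,16)
river: ρ → (16,53,-40)
river: ρ → (-40,27,29)
ρ-cycle length = 14 (tail of 0 descent steps not counted)

14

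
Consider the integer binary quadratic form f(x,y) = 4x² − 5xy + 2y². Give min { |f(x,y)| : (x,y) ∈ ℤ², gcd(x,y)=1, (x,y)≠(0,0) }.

translate: b→3 (≡-5 mod 8), so (4,-5,2)→(4,3,1)
flip: (4,3,1)→(1,-3,4)
translate: b→1 (≡-3 mod 2), so (1,-3,4)→(1,1,2)
reduced (well bottom): (1,1,2) with a≤c, −a<b≤a
well minimum = a = 1

1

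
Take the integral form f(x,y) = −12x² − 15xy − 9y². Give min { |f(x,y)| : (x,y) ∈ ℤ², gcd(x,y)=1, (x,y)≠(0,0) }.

translate: b→-9 (≡15 mod 24), so (12,15,9)→(12,-9,6)
flip: (12,-9,6)→(6,9,12)
translate: b→-3 (≡9 mod 12), so (6,9,12)→(6,-3,9)
reduced (well bottom): (6,-3,9) with a≤c, −a<b≤a
well minimum |f| = |-6| = 6 (negative-definite)

6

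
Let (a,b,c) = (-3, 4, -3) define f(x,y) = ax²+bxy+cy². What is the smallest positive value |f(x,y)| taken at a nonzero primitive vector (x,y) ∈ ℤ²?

translate: b→2 (≡-4 mod 6), so (3,-4,3)→(3,2,2)
flip: (3,2,2)→(2,-2,3)
translate: b→2 (≡-2 mod 4), so (2,-2,3)→(2,2,3)
reduced (well bottom): (2,2,3) with a≤c, −a<b≤a
well minimum |f| = |-2| = 2 (negative-definite)

2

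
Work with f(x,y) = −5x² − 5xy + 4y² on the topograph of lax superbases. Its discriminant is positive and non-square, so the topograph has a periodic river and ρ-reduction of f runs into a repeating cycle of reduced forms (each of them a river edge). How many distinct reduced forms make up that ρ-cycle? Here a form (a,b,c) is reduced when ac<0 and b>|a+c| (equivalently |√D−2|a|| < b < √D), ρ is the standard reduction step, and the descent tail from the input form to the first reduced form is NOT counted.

D = 105, ⌊√D⌋ = 10
descent: ρ → (4,5,-5)  [lands on river]
river: ρ → (-5,5,4)
river: ρ → (4,3,-6)
river: ρ → (-6,9,1)
river: ρ → (1,9,-6)
river: ρ → (-6,3,4)
ρ-cycle length = 6 (tail of 1 descent step not counted)

6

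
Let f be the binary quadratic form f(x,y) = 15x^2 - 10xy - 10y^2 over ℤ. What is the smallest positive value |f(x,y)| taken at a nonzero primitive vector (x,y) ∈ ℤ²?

descent: ρ → (-10,10,15)  [lands on river]
river: ρ → (15,20,-5)
river: ρ → (-5,20,15)
river: ρ → (15,10,-10)
closes: descent 1, river 4
min |a| on river = 5

5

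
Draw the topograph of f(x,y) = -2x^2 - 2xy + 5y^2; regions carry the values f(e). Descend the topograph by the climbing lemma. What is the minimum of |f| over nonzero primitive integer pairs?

descent: ρ → (5,2,-2)
descent: ρ → (-2,6,1)  [lands on river]
river: ρ → (1,6,-2)
closes: descent 2, river 2
min |a| on river = 1

1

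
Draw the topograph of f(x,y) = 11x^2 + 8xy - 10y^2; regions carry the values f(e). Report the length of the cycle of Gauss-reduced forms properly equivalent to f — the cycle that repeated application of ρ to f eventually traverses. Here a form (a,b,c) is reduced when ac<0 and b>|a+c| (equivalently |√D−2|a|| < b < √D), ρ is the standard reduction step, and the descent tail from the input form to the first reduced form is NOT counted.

D = 504, ⌊√D⌋ = 22
river: ρ → (-10,12,9)
river: ρ → (9,6,-13)
river: ρ → (-13,20,2)
river: ρ → (2,20,-13)
river: ρ → (-13,6,9)
river: ρ → (9,12,-10)
river: ρ → (-10,8,11)
river: ρ → (11,14,-7)
river: ρ → (-7,14,11)
river: ρ → (11,8,-10)
ρ-cycle length = 10 (tail of 0 descent steps not counted)

10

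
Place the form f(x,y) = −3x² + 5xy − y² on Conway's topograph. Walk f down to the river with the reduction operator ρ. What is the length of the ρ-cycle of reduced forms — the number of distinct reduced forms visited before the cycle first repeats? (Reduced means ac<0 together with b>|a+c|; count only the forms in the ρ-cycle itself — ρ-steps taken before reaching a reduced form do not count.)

D = 13, ⌊√D⌋ = 3
descent: ρ → (-1,3,1)  [lands on river]
river: ρ → (1,3,-1)
ρ-cycle length = 2 (tail of 1 descent step not counted)

2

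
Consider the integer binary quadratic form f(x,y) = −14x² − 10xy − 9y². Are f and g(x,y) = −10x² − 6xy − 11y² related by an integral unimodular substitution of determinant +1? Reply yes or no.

D₁ = -404, D₂ = -404
f is negative-definite; reduce −f:
−f: flip: (14,10,9)→(9,-10,14)
−f: translate: b→8 (≡-10 mod 18), so (9,-10,14)→(9,8,13)
−f: reduced (well bottom): (9,8,13) with a≤c, −a<b≤a
flip sign back: reduced form of f is (-9,-8,-13)
g is negative-definite; reduce −g:
−g: reduced (well bottom): (10,6,11) with a≤c, −a<b≤a
flip sign back: reduced form of g is (-10,-6,-11)
reduced forms (-9, -8, -13) vs (-10, -6, -11) ⇒ inequivalent

no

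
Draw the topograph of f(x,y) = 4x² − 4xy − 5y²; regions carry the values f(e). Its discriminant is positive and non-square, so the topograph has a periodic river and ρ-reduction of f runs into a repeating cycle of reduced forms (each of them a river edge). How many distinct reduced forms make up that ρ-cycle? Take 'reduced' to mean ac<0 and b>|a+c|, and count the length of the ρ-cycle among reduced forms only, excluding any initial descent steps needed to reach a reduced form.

D = 96, ⌊√D⌋ = 9
descent: ρ → (-5,4,4)  [lands on river]
river: ρ → (4,4,-5)
river: ρ → (-5,6,3)
river: ρ → (3,6,-5)
ρ-cycle length = 4 (tail of 1 descent step not counted)

4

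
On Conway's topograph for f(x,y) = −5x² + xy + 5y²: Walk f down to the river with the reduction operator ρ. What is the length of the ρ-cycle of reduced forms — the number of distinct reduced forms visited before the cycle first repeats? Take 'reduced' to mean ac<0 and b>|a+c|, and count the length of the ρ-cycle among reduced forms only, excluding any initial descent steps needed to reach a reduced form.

D = 101, ⌊√D⌋ = 10
river: ρ → (5,9,-1)
river: ρ → (-1,9,5)
river: ρ → (5,1,-5)
river: ρ → (-5,9,1)
river: ρ → (1,9,-5)
river: ρ → (-5,1,5)
ρ-cycle length = 6 (tail of 0 descent steps not counted)

6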